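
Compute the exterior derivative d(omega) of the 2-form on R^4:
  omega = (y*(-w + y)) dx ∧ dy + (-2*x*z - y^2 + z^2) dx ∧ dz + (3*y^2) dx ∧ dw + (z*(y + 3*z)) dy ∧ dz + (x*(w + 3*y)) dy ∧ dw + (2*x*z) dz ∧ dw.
d(omega) = (w - 4*y) dx ∧ dy ∧ dw + (2*y) dx ∧ dy ∧ dz + (2*z) dx ∧ dz ∧ dw

For a 2-form omega = sum_{i<j} g_{ij} dx_i ∧ dx_j, the exterior derivative is
  d(omega) = sum_{i<j} d(g_{ij}) ∧ dx_i ∧ dx_j = sum_{i<j, k} (∂g_{ij}/∂x_k) dx_k ∧ dx_i ∧ dx_j.
Expand each term, using dx_k ∧ dx_i ∧ dx_j = sgn(permutation) dx_{(a)} ∧ dx_{(b)} ∧ dx_{(c)} with (a < b < c) sorted:
  d(y*(-w + y)) includes (∂/∂w)(y*(-w + y)) dw = (-y) dw, which multiplied by dx ∧ dy gives (-y) dx ∧ dy ∧ dw
  d(-2*x*z - y^2 + z^2) includes (∂/∂y)(-2*x*z - y^2 + z^2) dy = (-2*y) dy, which multiplied by dx ∧ dz gives (2*y) dx ∧ dy ∧ dz
  d(3*y^2) includes (∂/∂y)(3*y^2) dy = (6*y) dy, which multiplied by dx ∧ dw gives (-6*y) dx ∧ dy ∧ dw
  d(x*(w + 3*y)) includes (∂/∂x)(x*(w + 3*y)) dx = (w + 3*y) dx, which multiplied by dy ∧ dw gives (w + 3*y) dx ∧ dy ∧ dw
  d(2*x*z) includes (∂/∂x)(2*x*z) dx = (2*z) dx, which multiplied by dz ∧ dw gives (2*z) dx ∧ dz ∧ dw
Collecting like 3-forms: d(omega) = (w - 4*y) dx ∧ dy ∧ dw + (2*y) dx ∧ dy ∧ dz + (2*z) dx ∧ dz ∧ dw.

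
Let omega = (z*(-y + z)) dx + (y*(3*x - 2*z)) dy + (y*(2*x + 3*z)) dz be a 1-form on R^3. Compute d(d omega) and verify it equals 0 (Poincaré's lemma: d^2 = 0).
d(d omega) = 0

Step 1: d omega = sum_{i<j} (∂f_j/∂x_i - ∂f_i/∂x_j) dx_i ∧ dx_j:
  coeff of dx ∧ dy: 3*y + z
  coeff of dx ∧ dz: 3*y - 2*z
  coeff of dy ∧ dz: 2*x + 2*y + 3*z
Step 2: Apply d again to each 2-form coefficient. The only possible 3-form in R^3 is dx ∧ dy ∧ dz, with coefficient
  ∂(coeff of dy∧dz)/∂x - ∂(coeff of dx∧dz)/∂y + ∂(coeff of dx∧dy)/∂z
  = ∂/∂x (2*x + 2*y + 3*z) - ∂/∂y (3*y - 2*z) + ∂/∂z (3*y + z).
Each of these terms simplifies to sums of mixed partials that cancel in pairs. The result is 0 (by equality of mixed partials for smooth functions — Schwarz / Clairaut).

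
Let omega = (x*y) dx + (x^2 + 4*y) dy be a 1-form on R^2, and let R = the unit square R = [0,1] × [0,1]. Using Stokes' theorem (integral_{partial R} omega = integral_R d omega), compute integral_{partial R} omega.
integral_(partial R) omega = 1/2

Stokes: integral_partial_R omega = integral_R d omega with d omega = (∂Q/∂x - ∂P/∂y) dx ∧ dy.
  ∂Q/∂x = 2*x
  ∂P/∂y = x
  integrand = ∂Q/∂x - ∂P/∂y = x.
Integrating over R: integral_0^1 integral_0^1 (x) dx dy = 1/2.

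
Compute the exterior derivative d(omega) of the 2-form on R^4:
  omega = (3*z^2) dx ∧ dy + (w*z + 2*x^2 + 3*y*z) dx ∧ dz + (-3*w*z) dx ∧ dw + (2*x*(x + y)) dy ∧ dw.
d(omega) = (3*z) dx ∧ dy ∧ dz + (3*w + z) dx ∧ dz ∧ dw + (4*x + 2*y) dx ∧ dy ∧ dw

For a 2-form omega = sum_{i<j} g_{ij} dx_i ∧ dx_j, the exterior derivative is
  d(omega) = sum_{i<j} d(g_{ij}) ∧ dx_i ∧ dx_j = sum_{i<j, k} (∂g_{ij}/∂x_k) dx_k ∧ dx_i ∧ dx_j.
Expand each term, using dx_k ∧ dx_i ∧ dx_j = sgn(permutation) dx_{(a)} ∧ dx_{(b)} ∧ dx_{(c)} with (a < b < c) sorted:
  d(3*z^2) includes (∂/∂z)(3*z^2) dz = (6*z) dz, which multiplied by dx ∧ dy gives (6*z) dx ∧ dy ∧ dz
  d(w*z + 2*x^2 + 3*y*z) includes (∂/∂y)(w*z + 2*x^2 + 3*y*z) dy = (3*z) dy, which multiplied by dx ∧ dz gives (-3*z) dx ∧ dy ∧ dz
  d(w*z + 2*x^2 + 3*y*z) includes (∂/∂w)(w*z + 2*x^2 + 3*y*z) dw = (z) dw, which multiplied by dx ∧ dz gives (z) dx ∧ dz ∧ dw
  d(-3*w*z) includes (∂/∂z)(-3*w*z) dz = (-3*w) dz, which multiplied by dx ∧ dw gives (3*w) dx ∧ dz ∧ dw
  d(2*x*(x + y)) includes (∂/∂x)(2*x*(x + y)) dx = (4*x + 2*y) dx, which multiplied by dy ∧ dw gives (4*x + 2*y) dx ∧ dy ∧ dw
Collecting like 3-forms: d(omega) = (3*z) dx ∧ dy ∧ dz + (3*w + z) dx ∧ dz ∧ dw + (4*x + 2*y) dx ∧ dy ∧ dw.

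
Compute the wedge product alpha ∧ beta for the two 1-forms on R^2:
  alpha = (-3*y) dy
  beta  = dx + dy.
alpha ∧ beta = (3*y) dx ∧ dy

Distribute the wedge, using dx_i ∧ dx_j = -dx_j ∧ dx_i and dx_i ∧ dx_i = 0. For each pair (i, j) with i < j, the coefficient of dx_i ∧ dx_j in alpha ∧ beta is (alpha_i * beta_j - alpha_j * beta_i). Collecting: alpha ∧ beta = (3*y) dx ∧ dy.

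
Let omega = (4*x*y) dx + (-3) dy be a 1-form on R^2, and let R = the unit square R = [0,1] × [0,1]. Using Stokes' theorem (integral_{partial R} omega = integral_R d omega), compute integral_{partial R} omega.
integral_(partial R) omega = -2

Stokes: integral_partial_R omega = integral_R d omega with d omega = (∂Q/∂x - ∂P/∂y) dx ∧ dy.
  ∂Q/∂x = 0
  ∂P/∂y = 4*x
  integrand = ∂Q/∂x - ∂P/∂y = -4*x.
Integrating over R: integral_0^1 integral_0^1 (-4*x) dx dy = -2.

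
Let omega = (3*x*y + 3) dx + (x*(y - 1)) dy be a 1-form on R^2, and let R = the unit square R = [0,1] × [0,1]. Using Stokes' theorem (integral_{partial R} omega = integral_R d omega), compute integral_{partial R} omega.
integral_(partial R) omega = -2

Stokes: integral_partial_R omega = integral_R d omega with d omega = (∂Q/∂x - ∂P/∂y) dx ∧ dy.
  ∂Q/∂x = y - 1
  ∂P/∂y = 3*x
  integrand = ∂Q/∂x - ∂P/∂y = -3*x + y - 1.
Integrating over R: integral_0^1 integral_0^1 (-3*x + y - 1) dx dy = -2.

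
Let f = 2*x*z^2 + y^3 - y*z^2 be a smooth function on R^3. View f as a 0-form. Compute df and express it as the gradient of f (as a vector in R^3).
df = (2*z^2) dx + (3*y^2 - z^2) dy + (2*z*(2*x - y)) dz; grad f = (2*z^2, 3*y^2 - z^2, 2*z*(2*x - y))

For a 0-form f, d f = (∂f/∂x) dx + (∂f/∂y) dy + (∂f/∂z) dz. The components of the vector representation are exactly the entries of grad f in Cartesian coordinates:
  ∂f/∂x = 2*z^2
  ∂f/∂y = 3*y^2 - z^2
  ∂f/∂z = 2*z*(2*x - y).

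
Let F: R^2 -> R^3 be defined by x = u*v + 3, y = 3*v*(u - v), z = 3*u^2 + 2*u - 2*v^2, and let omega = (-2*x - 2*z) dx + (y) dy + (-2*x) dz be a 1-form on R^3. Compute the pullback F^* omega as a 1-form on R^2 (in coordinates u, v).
F^* omega = (-18*u^2*v + 7*u*v^2 - 8*u*v - 36*u - 5*v^3 - 6*v - 12) du + (-6*u^3 + 7*u^2*v - 4*u^2 - 15*u*v^2 - 6*u + 18*v^3 + 24*v) dv

Using F^*(f dg) = (f ∘ F) d(g ∘ F), substitute each coordinate x_i by F_i(u, v) in f_i, and replace dx_i by d F_i = (∂F_i/∂u) du + (∂F_i/∂v) dv.
  For the x component: f_1(F) = -6*u^2 - 2*u*v - 4*u + 4*v^2 - 6; d F_1 = (v) du + (u) dv
  For the y component: f_2(F) = 3*v*(u - v); d F_2 = (3*v) du + (3*u - 6*v) dv
  For the z component: f_3(F) = -2*u*v - 6; d F_3 = (6*u + 2) du + (-4*v) dv
Combining and collecting du, dv coefficients:
  coeff of du: -18*u^2*v + 7*u*v^2 - 8*u*v - 36*u - 5*v^3 - 6*v - 12
  coeff of dv: -6*u^3 + 7*u^2*v - 4*u^2 - 15*u*v^2 - 6*u + 18*v^3 + 24*v
F^* omega = (-18*u^2*v + 7*u*v^2 - 8*u*v - 36*u - 5*v^3 - 6*v - 12) du + (-6*u^3 + 7*u^2*v - 4*u^2 - 15*u*v^2 - 6*u + 18*v^3 + 24*v) dv.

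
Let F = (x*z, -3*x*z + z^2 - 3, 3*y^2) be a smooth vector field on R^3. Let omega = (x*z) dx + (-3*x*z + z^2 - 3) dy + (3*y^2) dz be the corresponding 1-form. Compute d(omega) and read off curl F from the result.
d(omega) = (3*x + 6*y - 2*z) dy ∧ dz + (x) dz ∧ dx + (-3*z) dx ∧ dy; curl F = (3*x + 6*y - 2*z, x, -3*z)

d omega = sum_{i<j} (∂f_j/∂x_i - ∂f_i/∂x_j) dx_i ∧ dx_j. Under the identification (dy ∧ dz, dz ∧ dx, dx ∧ dy) ↔ (e_x, e_y, e_z), the coefficients are exactly the components of curl F. Compute:
  ∂R/∂y - ∂Q/∂z = (6*y) - (-3*x + 2*z) = 3*x + 6*y - 2*z
  ∂P/∂z - ∂R/∂x = (x) - (0) = x
  ∂Q/∂x - ∂P/∂y = (-3*z) - (0) = -3*z.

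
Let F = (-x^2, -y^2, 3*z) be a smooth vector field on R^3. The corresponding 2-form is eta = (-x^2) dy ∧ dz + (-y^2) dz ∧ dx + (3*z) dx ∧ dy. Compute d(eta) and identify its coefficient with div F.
d(eta) = (-2*x - 2*y + 3) dx ∧ dy ∧ dz; div F = -2*x - 2*y + 3

For a 2-form in R^3 of the form above, applying d gives a 3-form with coefficient ∂P/∂x + ∂Q/∂y + ∂R/∂z:
  ∂P/∂x = -2*x
  ∂Q/∂y = -2*y
  ∂R/∂z = 3
Sum = -2*x - 2*y + 3, which is exactly div F.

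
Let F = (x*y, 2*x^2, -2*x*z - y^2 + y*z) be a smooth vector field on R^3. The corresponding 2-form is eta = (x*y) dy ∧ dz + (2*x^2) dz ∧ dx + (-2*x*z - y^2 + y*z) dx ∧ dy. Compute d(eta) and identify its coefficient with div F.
d(eta) = (-2*x + 2*y) dx ∧ dy ∧ dz; div F = -2*x + 2*y

For a 2-form in R^3 of the form above, applying d gives a 3-form with coefficient ∂P/∂x + ∂Q/∂y + ∂R/∂z:
  ∂P/∂x = y
  ∂Q/∂y = 0
  ∂R/∂z = -2*x + y
Sum = -2*x + 2*y, which is exactly div F.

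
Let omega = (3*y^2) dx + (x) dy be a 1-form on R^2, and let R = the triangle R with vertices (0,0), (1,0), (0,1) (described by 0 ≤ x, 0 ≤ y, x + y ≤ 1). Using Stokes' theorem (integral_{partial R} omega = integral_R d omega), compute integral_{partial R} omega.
integral_(partial R) omega = -1/2

Stokes: integral_partial_R omega = integral_R d omega with d omega = (∂Q/∂x - ∂P/∂y) dx ∧ dy.
  ∂Q/∂x = 1
  ∂P/∂y = 6*y
  integrand = ∂Q/∂x - ∂P/∂y = 1 - 6*y.
Integrating over R: integral_0^1 integral_0^{1-x} (1 - 6*y) dy dx = -1/2.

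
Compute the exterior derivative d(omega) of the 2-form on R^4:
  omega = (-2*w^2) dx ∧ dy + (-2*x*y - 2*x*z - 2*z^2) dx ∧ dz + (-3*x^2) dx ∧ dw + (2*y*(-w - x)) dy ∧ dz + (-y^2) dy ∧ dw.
d(omega) = (-4*w) dx ∧ dy ∧ dw + (2*x - 2*y) dx ∧ dy ∧ dz + (-2*y) dy ∧ dz ∧ dw

For a 2-form omega = sum_{i<j} g_{ij} dx_i ∧ dx_j, the exterior derivative is
  d(omega) = sum_{i<j} d(g_{ij}) ∧ dx_i ∧ dx_j = sum_{i<j, k} (∂g_{ij}/∂x_k) dx_k ∧ dx_i ∧ dx_j.
Expand each term, using dx_k ∧ dx_i ∧ dx_j = sgn(permutation) dx_{(a)} ∧ dx_{(b)} ∧ dx_{(c)} with (a < b < c) sorted:
  d(-2*w^2) includes (∂/∂w)(-2*w^2) dw = (-4*w) dw, which multiplied by dx ∧ dy gives (-4*w) dx ∧ dy ∧ dw
  d(-2*x*y - 2*x*z - 2*z^2) includes (∂/∂y)(-2*x*y - 2*x*z - 2*z^2) dy = (-2*x) dy, which multiplied by dx ∧ dz gives (2*x) dx ∧ dy ∧ dz
  d(2*y*(-w - x)) includes (∂/∂x)(2*y*(-w - x)) dx = (-2*y) dx, which multiplied by dy ∧ dz gives (-2*y) dx ∧ dy ∧ dz
  d(2*y*(-w - x)) includes (∂/∂w)(2*y*(-w - x)) dw = (-2*y) dw, which multiplied by dy ∧ dz gives (-2*y) dy ∧ dz ∧ dw
Collecting like 3-forms: d(omega) = (-4*w) dx ∧ dy ∧ dw + (2*x - 2*y) dx ∧ dy ∧ dz + (-2*y) dy ∧ dz ∧ dw.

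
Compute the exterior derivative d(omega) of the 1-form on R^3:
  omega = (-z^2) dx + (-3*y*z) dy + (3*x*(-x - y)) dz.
d(omega) = (-6*x - 3*y + 2*z) dx ∧ dz + (-3*x + 3*y) dy ∧ dz

For a 1-form omega = sum_i f_i dx_i, the exterior derivative is
  d(omega) = sum_{i < j} (∂f_j/∂x_i - ∂f_i/∂x_j) dx_i ∧ dx_j.
  coefficient of dx ∧ dz: ∂f_3/∂x - ∂f_1/∂z = ∂(3*x*(-x - y))/∂x - ∂(-z^2)/∂z = -6*x - 3*y + 2*z
  coefficient of dy ∧ dz: ∂f_3/∂y - ∂f_2/∂z = ∂(3*x*(-x - y))/∂y - ∂(-3*y*z)/∂z = -3*x + 3*y
Assembling: d(omega) = (-6*x - 3*y + 2*z) dx ∧ dz + (-3*x + 3*y) dy ∧ dz.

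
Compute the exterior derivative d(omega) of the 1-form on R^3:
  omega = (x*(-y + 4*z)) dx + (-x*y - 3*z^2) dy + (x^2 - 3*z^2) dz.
d(omega) = (x - y) dx ∧ dy + (-2*x) dx ∧ dz + (6*z) dy ∧ dz

For a 1-form omega = sum_i f_i dx_i, the exterior derivative is
  d(omega) = sum_{i < j} (∂f_j/∂x_i - ∂f_i/∂x_j) dx_i ∧ dx_j.
  coefficient of dx ∧ dy: ∂f_2/∂x - ∂f_1/∂y = ∂(-x*y - 3*z^2)/∂x - ∂(x*(-y + 4*z))/∂y = x - y
  coefficient of dx ∧ dz: ∂f_3/∂x - ∂f_1/∂z = ∂(x^2 - 3*z^2)/∂x - ∂(x*(-y + 4*z))/∂z = -2*x
  coefficient of dy ∧ dz: ∂f_3/∂y - ∂f_2/∂z = ∂(x^2 - 3*z^2)/∂y - ∂(-x*y - 3*z^2)/∂z = 6*z
Assembling: d(omega) = (x - y) dx ∧ dy + (-2*x) dx ∧ dz + (6*z) dy ∧ dz.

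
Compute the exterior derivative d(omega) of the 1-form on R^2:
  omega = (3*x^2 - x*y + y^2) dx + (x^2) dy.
d(omega) = (3*x - 2*y) dx ∧ dy

For a 1-form omega = sum_i f_i dx_i, the exterior derivative is
  d(omega) = sum_{i < j} (∂f_j/∂x_i - ∂f_i/∂x_j) dx_i ∧ dx_j.
  coefficient of dx ∧ dy: ∂f_2/∂x - ∂f_1/∂y = ∂(x^2)/∂x - ∂(3*x^2 - x*y + y^2)/∂y = 3*x - 2*y
Assembling: d(omega) = (3*x - 2*y) dx ∧ dy.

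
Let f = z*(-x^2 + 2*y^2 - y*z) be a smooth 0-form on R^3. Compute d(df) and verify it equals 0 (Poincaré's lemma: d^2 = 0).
d(df) = 0

Step 1: df = sum_i (∂f/∂x_i) dx_i = (-2*x*z) dx + (z*(4*y - z)) dy + (-x^2 + 2*y^2 - 2*y*z) dz.
Step 2: Apply d again. Using the 1-form formula, the coefficient of dx ∧ dy in d(df) is ∂^2 f/∂x ∂y - ∂^2 f/∂y ∂x = (0) - (0) = 0 (equality of mixed partials for smooth f).
Similarly for dx ∧ dz and dy ∧ dz — all coefficients vanish. So d(df) = 0.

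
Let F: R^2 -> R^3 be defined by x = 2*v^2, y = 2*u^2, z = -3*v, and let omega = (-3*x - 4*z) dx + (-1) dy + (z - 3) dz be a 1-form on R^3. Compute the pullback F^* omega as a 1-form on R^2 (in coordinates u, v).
F^* omega = (-4*u) du + (-24*v^3 + 48*v^2 + 9*v + 9) dv

Using F^*(f dg) = (f ∘ F) d(g ∘ F), substitute each coordinate x_i by F_i(u, v) in f_i, and replace dx_i by d F_i = (∂F_i/∂u) du + (∂F_i/∂v) dv.
  For the x component: f_1(F) = 6*v*(2 - v); d F_1 = (0) du + (4*v) dv
  For the y component: f_2(F) = -1; d F_2 = (4*u) du + (0) dv
  For the z component: f_3(F) = -3*v - 3; d F_3 = (0) du + (-3) dv
Combining and collecting du, dv coefficients:
  coeff of du: -4*u
  coeff of dv: -24*v^3 + 48*v^2 + 9*v + 9
F^* omega = (-4*u) du + (-24*v^3 + 48*v^2 + 9*v + 9) dv.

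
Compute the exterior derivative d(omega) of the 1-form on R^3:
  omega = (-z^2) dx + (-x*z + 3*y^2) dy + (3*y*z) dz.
d(omega) = (-z) dx ∧ dy + (2*z) dx ∧ dz + (x + 3*z) dy ∧ dz

For a 1-form omega = sum_i f_i dx_i, the exterior derivative is
  d(omega) = sum_{i < j} (∂f_j/∂x_i - ∂f_i/∂x_j) dx_i ∧ dx_j.
  coefficient of dx ∧ dy: ∂f_2/∂x - ∂f_1/∂y = ∂(-x*z + 3*y^2)/∂x - ∂(-z^2)/∂y = -z
  coefficient of dx ∧ dz: ∂f_3/∂x - ∂f_1/∂z = ∂(3*y*z)/∂x - ∂(-z^2)/∂z = 2*z
  coefficient of dy ∧ dz: ∂f_3/∂y - ∂f_2/∂z = ∂(3*y*z)/∂y - ∂(-x*z + 3*y^2)/∂z = x + 3*z
Assembling: d(omega) = (-z) dx ∧ dy + (2*z) dx ∧ dz + (x + 3*z) dy ∧ dz.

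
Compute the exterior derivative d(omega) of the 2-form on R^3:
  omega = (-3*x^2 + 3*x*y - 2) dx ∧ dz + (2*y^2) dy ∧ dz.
d(omega) = (-3*x) dx ∧ dy ∧ dz

For a 2-form omega = sum_{i<j} g_{ij} dx_i ∧ dx_j, the exterior derivative is
  d(omega) = sum_{i<j} d(g_{ij}) ∧ dx_i ∧ dx_j = sum_{i<j, k} (∂g_{ij}/∂x_k) dx_k ∧ dx_i ∧ dx_j.
Expand each term, using dx_k ∧ dx_i ∧ dx_j = sgn(permutation) dx_{(a)} ∧ dx_{(b)} ∧ dx_{(c)} with (a < b < c) sorted:
  d(-3*x^2 + 3*x*y - 2) includes (∂/∂y)(-3*x^2 + 3*x*y - 2) dy = (3*x) dy, which multiplied by dx ∧ dz gives (-3*x) dx ∧ dy ∧ dz
Collecting like 3-forms: d(omega) = (-3*x) dx ∧ dy ∧ dz.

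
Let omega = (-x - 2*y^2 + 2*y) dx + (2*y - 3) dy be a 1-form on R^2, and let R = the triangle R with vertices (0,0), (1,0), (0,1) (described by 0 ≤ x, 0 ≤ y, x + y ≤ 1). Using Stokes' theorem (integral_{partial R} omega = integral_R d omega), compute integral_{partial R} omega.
integral_(partial R) omega = -1/3

Stokes: integral_partial_R omega = integral_R d omega with d omega = (∂Q/∂x - ∂P/∂y) dx ∧ dy.
  ∂Q/∂x = 0
  ∂P/∂y = 2 - 4*y
  integrand = ∂Q/∂x - ∂P/∂y = 4*y - 2.
Integrating over R: integral_0^1 integral_0^{1-x} (4*y - 2) dy dx = -1/3.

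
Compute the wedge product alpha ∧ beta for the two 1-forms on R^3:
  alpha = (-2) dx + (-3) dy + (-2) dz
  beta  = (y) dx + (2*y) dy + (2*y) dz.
alpha ∧ beta = (-y) dx ∧ dy + (-2*y) dx ∧ dz + (-2*y) dy ∧ dz

Distribute the wedge, using dx_i ∧ dx_j = -dx_j ∧ dx_i and dx_i ∧ dx_i = 0. For each pair (i, j) with i < j, the coefficient of dx_i ∧ dx_j in alpha ∧ beta is (alpha_i * beta_j - alpha_j * beta_i). Collecting: alpha ∧ beta = (-y) dx ∧ dy + (-2*y) dx ∧ dz + (-2*y) dy ∧ dz.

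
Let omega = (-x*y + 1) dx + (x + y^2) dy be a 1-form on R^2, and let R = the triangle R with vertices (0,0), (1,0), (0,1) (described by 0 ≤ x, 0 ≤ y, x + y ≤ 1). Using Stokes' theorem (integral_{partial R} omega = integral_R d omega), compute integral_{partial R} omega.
integral_(partial R) omega = 2/3

Stokes: integral_partial_R omega = integral_R d omega with d omega = (∂Q/∂x - ∂P/∂y) dx ∧ dy.
  ∂Q/∂x = 1
  ∂P/∂y = -x
  integrand = ∂Q/∂x - ∂P/∂y = x + 1.
Integrating over R: integral_0^1 integral_0^{1-x} (x + 1) dy dx = 2/3.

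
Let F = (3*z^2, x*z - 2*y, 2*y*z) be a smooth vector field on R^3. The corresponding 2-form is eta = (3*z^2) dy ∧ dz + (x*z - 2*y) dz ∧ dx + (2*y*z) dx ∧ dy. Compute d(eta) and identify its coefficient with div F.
d(eta) = (2*y - 2) dx ∧ dy ∧ dz; div F = 2*y - 2

For a 2-form in R^3 of the form above, applying d gives a 3-form with coefficient ∂P/∂x + ∂Q/∂y + ∂R/∂z:
  ∂P/∂x = 0
  ∂Q/∂y = -2
  ∂R/∂z = 2*y
Sum = 2*y - 2, which is exactly div F.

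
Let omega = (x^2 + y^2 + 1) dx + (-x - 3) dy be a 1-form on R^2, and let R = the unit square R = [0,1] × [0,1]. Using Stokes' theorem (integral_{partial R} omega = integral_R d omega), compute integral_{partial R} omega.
integral_(partial R) omega = -2

Stokes: integral_partial_R omega = integral_R d omega with d omega = (∂Q/∂x - ∂P/∂y) dx ∧ dy.
  ∂Q/∂x = -1
  ∂P/∂y = 2*y
  integrand = ∂Q/∂x - ∂P/∂y = -2*y - 1.
Integrating over R: integral_0^1 integral_0^1 (-2*y - 1) dx dy = -2.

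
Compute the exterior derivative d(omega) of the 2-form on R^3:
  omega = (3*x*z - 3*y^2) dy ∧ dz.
d(omega) = (3*z) dx ∧ dy ∧ dz

For a 2-form omega = sum_{i<j} g_{ij} dx_i ∧ dx_j, the exterior derivative is
  d(omega) = sum_{i<j} d(g_{ij}) ∧ dx_i ∧ dx_j = sum_{i<j, k} (∂g_{ij}/∂x_k) dx_k ∧ dx_i ∧ dx_j.
Expand each term, using dx_k ∧ dx_i ∧ dx_j = sgn(permutation) dx_{(a)} ∧ dx_{(b)} ∧ dx_{(c)} with (a < b < c) sorted:
  d(3*x*z - 3*y^2) includes (∂/∂x)(3*x*z - 3*y^2) dx = (3*z) dx, which multiplied by dy ∧ dz gives (3*z) dx ∧ dy ∧ dz
Collecting like 3-forms: d(omega) = (3*z) dx ∧ dy ∧ dz.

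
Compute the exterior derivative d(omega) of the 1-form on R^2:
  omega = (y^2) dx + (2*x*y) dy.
d(omega) = 0

For a 1-form omega = sum_i f_i dx_i, the exterior derivative is
  d(omega) = sum_{i < j} (∂f_j/∂x_i - ∂f_i/∂x_j) dx_i ∧ dx_j.

Assembling: d(omega) = 0.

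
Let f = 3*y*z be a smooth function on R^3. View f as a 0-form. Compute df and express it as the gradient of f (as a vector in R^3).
df = (0) dx + (3*z) dy + (3*y) dz; grad f = (0, 3*z, 3*y)

For a 0-form f, d f = (∂f/∂x) dx + (∂f/∂y) dy + (∂f/∂z) dz. The components of the vector representation are exactly the entries of grad f in Cartesian coordinates:
  ∂f/∂x = 0
  ∂f/∂y = 3*z
  ∂f/∂z = 3*y.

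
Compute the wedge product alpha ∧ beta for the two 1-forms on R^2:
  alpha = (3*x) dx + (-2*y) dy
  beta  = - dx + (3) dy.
alpha ∧ beta = (9*x - 2*y) dx ∧ dy

Distribute the wedge, using dx_i ∧ dx_j = -dx_j ∧ dx_i and dx_i ∧ dx_i = 0. For each pair (i, j) with i < j, the coefficient of dx_i ∧ dx_j in alpha ∧ beta is (alpha_i * beta_j - alpha_j * beta_i). Collecting: alpha ∧ beta = (9*x - 2*y) dx ∧ dy.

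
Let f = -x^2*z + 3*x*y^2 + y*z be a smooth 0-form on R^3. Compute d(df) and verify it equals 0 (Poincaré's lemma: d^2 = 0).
d(df) = 0

Step 1: df = sum_i (∂f/∂x_i) dx_i = (-2*x*z + 3*y^2) dx + (6*x*y + z) dy + (-x^2 + y) dz.
Step 2: Apply d again. Using the 1-form formula, the coefficient of dx ∧ dy in d(df) is ∂^2 f/∂x ∂y - ∂^2 f/∂y ∂x = (6*y) - (6*y) = 0 (equality of mixed partials for smooth f).
Similarly for dx ∧ dz and dy ∧ dz — all coefficients vanish. So d(df) = 0.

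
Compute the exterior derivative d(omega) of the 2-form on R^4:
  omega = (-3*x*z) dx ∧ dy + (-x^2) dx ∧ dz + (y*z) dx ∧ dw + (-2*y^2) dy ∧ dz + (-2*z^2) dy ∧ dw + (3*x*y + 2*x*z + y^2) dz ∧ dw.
d(omega) = (-3*x) dx ∧ dy ∧ dz + (-z) dx ∧ dy ∧ dw + (2*y + 2*z) dx ∧ dz ∧ dw + (3*x + 2*y + 4*z) dy ∧ dz ∧ dw

For a 2-form omega = sum_{i<j} g_{ij} dx_i ∧ dx_j, the exterior derivative is
  d(omega) = sum_{i<j} d(g_{ij}) ∧ dx_i ∧ dx_j = sum_{i<j, k} (∂g_{ij}/∂x_k) dx_k ∧ dx_i ∧ dx_j.
Expand each term, using dx_k ∧ dx_i ∧ dx_j = sgn(permutation) dx_{(a)} ∧ dx_{(b)} ∧ dx_{(c)} with (a < b < c) sorted:
  d(-3*x*z) includes (∂/∂z)(-3*x*z) dz = (-3*x) dz, which multiplied by dx ∧ dy gives (-3*x) dx ∧ dy ∧ dz
  d(y*z) includes (∂/∂y)(y*z) dy = (z) dy, which multiplied by dx ∧ dw gives (-z) dx ∧ dy ∧ dw
  d(y*z) includes (∂/∂z)(y*z) dz = (y) dz, which multiplied by dx ∧ dw gives (-y) dx ∧ dz ∧ dw
  d(-2*z^2) includes (∂/∂z)(-2*z^2) dz = (-4*z) dz, which multiplied by dy ∧ dw gives (4*z) dy ∧ dz ∧ dw
  d(3*x*y + 2*x*z + y^2) includes (∂/∂x)(3*x*y + 2*x*z + y^2) dx = (3*y + 2*z) dx, which multiplied by dz ∧ dw gives (3*y + 2*z) dx ∧ dz ∧ dw
  d(3*x*y + 2*x*z + y^2) includes (∂/∂y)(3*x*y + 2*x*z + y^2) dy = (3*x + 2*y) dy, which multiplied by dz ∧ dw gives (3*x + 2*y) dy ∧ dz ∧ dw
Collecting like 3-forms: d(omega) = (-3*x) dx ∧ dy ∧ dz + (-z) dx ∧ dy ∧ dw + (2*y + 2*z) dx ∧ dz ∧ dw + (3*x + 2*y + 4*z) dy ∧ dz ∧ dw.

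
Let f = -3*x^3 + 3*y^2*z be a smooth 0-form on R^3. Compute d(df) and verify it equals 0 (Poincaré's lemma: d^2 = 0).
d(df) = 0

Step 1: df = sum_i (∂f/∂x_i) dx_i = (-9*x^2) dx + (6*y*z) dy + (3*y^2) dz.
Step 2: Apply d again. Using the 1-form formula, the coefficient of dx ∧ dy in d(df) is ∂^2 f/∂x ∂y - ∂^2 f/∂y ∂x = (0) - (0) = 0 (equality of mixed partials for smooth f).
Similarly for dx ∧ dz and dy ∧ dz — all coefficients vanish. So d(df) = 0.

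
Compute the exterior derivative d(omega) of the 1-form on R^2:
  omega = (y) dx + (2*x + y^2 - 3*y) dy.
d(omega) = (1) dx ∧ dy

For a 1-form omega = sum_i f_i dx_i, the exterior derivative is
  d(omega) = sum_{i < j} (∂f_j/∂x_i - ∂f_i/∂x_j) dx_i ∧ dx_j.
  coefficient of dx ∧ dy: ∂f_2/∂x - ∂f_1/∂y = ∂(2*x + y^2 - 3*y)/∂x - ∂(y)/∂y = 1
Assembling: d(omega) = (1) dx ∧ dy.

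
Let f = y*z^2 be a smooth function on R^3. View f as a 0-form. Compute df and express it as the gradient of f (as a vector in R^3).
df = (0) dx + (z^2) dy + (2*y*z) dz; grad f = (0, z^2, 2*y*z)

For a 0-form f, d f = (∂f/∂x) dx + (∂f/∂y) dy + (∂f/∂z) dz. The components of the vector representation are exactly the entries of grad f in Cartesian coordinates:
  ∂f/∂x = 0
  ∂f/∂y = z^2
  ∂f/∂z = 2*y*z.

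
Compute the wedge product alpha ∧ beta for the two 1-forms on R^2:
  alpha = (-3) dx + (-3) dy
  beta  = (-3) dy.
alpha ∧ beta = (9) dx ∧ dy

Distribute the wedge, using dx_i ∧ dx_j = -dx_j ∧ dx_i and dx_i ∧ dx_i = 0. For each pair (i, j) with i < j, the coefficient of dx_i ∧ dx_j in alpha ∧ beta is (alpha_i * beta_j - alpha_j * beta_i). Collecting: alpha ∧ beta = (9) dx ∧ dy.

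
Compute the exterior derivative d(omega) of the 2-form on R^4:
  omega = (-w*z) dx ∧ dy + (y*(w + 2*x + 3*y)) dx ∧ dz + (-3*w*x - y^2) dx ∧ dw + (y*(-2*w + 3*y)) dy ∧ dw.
d(omega) = (-2*w - 2*x - 6*y) dx ∧ dy ∧ dz + (2*y - z) dx ∧ dy ∧ dw + (y) dx ∧ dz ∧ dw

For a 2-form omega = sum_{i<j} g_{ij} dx_i ∧ dx_j, the exterior derivative is
  d(omega) = sum_{i<j} d(g_{ij}) ∧ dx_i ∧ dx_j = sum_{i<j, k} (∂g_{ij}/∂x_k) dx_k ∧ dx_i ∧ dx_j.
Expand each term, using dx_k ∧ dx_i ∧ dx_j = sgn(permutation) dx_{(a)} ∧ dx_{(b)} ∧ dx_{(c)} with (a < b < c) sorted:
  d(-w*z) includes (∂/∂z)(-w*z) dz = (-w) dz, which multiplied by dx ∧ dy gives (-w) dx ∧ dy ∧ dz
  d(-w*z) includes (∂/∂w)(-w*z) dw = (-z) dw, which multiplied by dx ∧ dy gives (-z) dx ∧ dy ∧ dw
  d(y*(w + 2*x + 3*y)) includes (∂/∂y)(y*(w + 2*x + 3*y)) dy = (w + 2*x + 6*y) dy, which multiplied by dx ∧ dz gives (-w - 2*x - 6*y) dx ∧ dy ∧ dz
  d(y*(w + 2*x + 3*y)) includes (∂/∂w)(y*(w + 2*x + 3*y)) dw = (y) dw, which multiplied by dx ∧ dz gives (y) dx ∧ dz ∧ dw
  d(-3*w*x - y^2) includes (∂/∂y)(-3*w*x - y^2) dy = (-2*y) dy, which multiplied by dx ∧ dw gives (2*y) dx ∧ dy ∧ dw
Collecting like 3-forms: d(omega) = (-2*w - 2*x - 6*y) dx ∧ dy ∧ dz + (2*y - z) dx ∧ dy ∧ dw + (y) dx ∧ dz ∧ dw.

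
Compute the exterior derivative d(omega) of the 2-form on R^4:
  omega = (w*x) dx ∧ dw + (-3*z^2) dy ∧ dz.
d(omega) = 0

For a 2-form omega = sum_{i<j} g_{ij} dx_i ∧ dx_j, the exterior derivative is
  d(omega) = sum_{i<j} d(g_{ij}) ∧ dx_i ∧ dx_j = sum_{i<j, k} (∂g_{ij}/∂x_k) dx_k ∧ dx_i ∧ dx_j.
Expand each term, using dx_k ∧ dx_i ∧ dx_j = sgn(permutation) dx_{(a)} ∧ dx_{(b)} ∧ dx_{(c)} with (a < b < c) sorted:

Collecting like 3-forms: d(omega) = 0.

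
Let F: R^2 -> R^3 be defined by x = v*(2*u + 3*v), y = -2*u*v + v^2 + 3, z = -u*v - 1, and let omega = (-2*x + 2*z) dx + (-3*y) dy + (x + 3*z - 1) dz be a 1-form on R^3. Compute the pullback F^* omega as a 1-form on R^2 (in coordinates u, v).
F^* omega = (v*(-23*u*v - 9*v^2 + 18)) du + (-23*u^2*v - 33*u*v^2 + 18*u - 42*v^3 - 30*v) dv

Using F^*(f dg) = (f ∘ F) d(g ∘ F), substitute each coordinate x_i by F_i(u, v) in f_i, and replace dx_i by d F_i = (∂F_i/∂u) du + (∂F_i/∂v) dv.
  For the x component: f_1(F) = -6*u*v - 6*v^2 - 2; d F_1 = (2*v) du + (2*u + 6*v) dv
  For the y component: f_2(F) = 6*u*v - 3*v^2 - 9; d F_2 = (-2*v) du + (-2*u + 2*v) dv
  For the z component: f_3(F) = -u*v + 3*v^2 - 4; d F_3 = (-v) du + (-u) dv
Combining and collecting du, dv coefficients:
  coeff of du: v*(-23*u*v - 9*v^2 + 18)
  coeff of dv: -23*u^2*v - 33*u*v^2 + 18*u - 42*v^3 - 30*v
F^* omega = (v*(-23*u*v - 9*v^2 + 18)) du + (-23*u^2*v - 33*u*v^2 + 18*u - 42*v^3 - 30*v) dv.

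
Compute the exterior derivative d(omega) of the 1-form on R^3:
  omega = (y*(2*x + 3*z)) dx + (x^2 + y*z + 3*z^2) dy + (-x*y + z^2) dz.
d(omega) = (-3*z) dx ∧ dy + (-4*y) dx ∧ dz + (-x - y - 6*z) dy ∧ dz

For a 1-form omega = sum_i f_i dx_i, the exterior derivative is
  d(omega) = sum_{i < j} (∂f_j/∂x_i - ∂f_i/∂x_j) dx_i ∧ dx_j.
  coefficient of dx ∧ dy: ∂f_2/∂x - ∂f_1/∂y = ∂(x^2 + y*z + 3*z^2)/∂x - ∂(y*(2*x + 3*z))/∂y = -3*z
  coefficient of dx ∧ dz: ∂f_3/∂x - ∂f_1/∂z = ∂(-x*y + z^2)/∂x - ∂(y*(2*x + 3*z))/∂z = -4*y
  coefficient of dy ∧ dz: ∂f_3/∂y - ∂f_2/∂z = ∂(-x*y + z^2)/∂y - ∂(x^2 + y*z + 3*z^2)/∂z = -x - y - 6*z
Assembling: d(omega) = (-3*z) dx ∧ dy + (-4*y) dx ∧ dz + (-x - y - 6*z) dy ∧ dz.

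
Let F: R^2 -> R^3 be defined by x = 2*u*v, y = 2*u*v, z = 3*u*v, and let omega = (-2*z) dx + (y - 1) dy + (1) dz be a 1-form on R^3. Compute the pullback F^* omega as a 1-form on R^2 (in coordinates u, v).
F^* omega = (v*(-8*u*v + 1)) du + (u*(-8*u*v + 1)) dv

Using F^*(f dg) = (f ∘ F) d(g ∘ F), substitute each coordinate x_i by F_i(u, v) in f_i, and replace dx_i by d F_i = (∂F_i/∂u) du + (∂F_i/∂v) dv.
  For the x component: f_1(F) = -6*u*v; d F_1 = (2*v) du + (2*u) dv
  For the y component: f_2(F) = 2*u*v - 1; d F_2 = (2*v) du + (2*u) dv
  For the z component: f_3(F) = 1; d F_3 = (3*v) du + (3*u) dv
Combining and collecting du, dv coefficients:
  coeff of du: v*(-8*u*v + 1)
  coeff of dv: u*(-8*u*v + 1)
F^* omega = (v*(-8*u*v + 1)) du + (u*(-8*u*v + 1)) dv.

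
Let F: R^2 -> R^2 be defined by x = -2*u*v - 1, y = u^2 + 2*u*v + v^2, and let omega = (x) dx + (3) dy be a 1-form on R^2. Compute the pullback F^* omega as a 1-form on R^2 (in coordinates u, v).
F^* omega = (4*u*v^2 + 6*u + 8*v) du + (4*u^2*v + 8*u + 6*v) dv

Using F^*(f dg) = (f ∘ F) d(g ∘ F), substitute each coordinate x_i by F_i(u, v) in f_i, and replace dx_i by d F_i = (∂F_i/∂u) du + (∂F_i/∂v) dv.
  For the x component: f_1(F) = -2*u*v - 1; d F_1 = (-2*v) du + (-2*u) dv
  For the y component: f_2(F) = 3; d F_2 = (2*u + 2*v) du + (2*u + 2*v) dv
Combining and collecting du, dv coefficients:
  coeff of du: 4*u*v^2 + 6*u + 8*v
  coeff of dv: 4*u^2*v + 8*u + 6*v
F^* omega = (4*u*v^2 + 6*u + 8*v) du + (4*u^2*v + 8*u + 6*v) dv.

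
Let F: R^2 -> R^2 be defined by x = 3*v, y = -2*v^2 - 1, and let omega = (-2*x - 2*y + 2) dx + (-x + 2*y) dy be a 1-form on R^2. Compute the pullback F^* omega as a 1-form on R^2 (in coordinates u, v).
F^* omega = (16*v^3 + 24*v^2 - 10*v + 12) dv

Using F^*(f dg) = (f ∘ F) d(g ∘ F), substitute each coordinate x_i by F_i(u, v) in f_i, and replace dx_i by d F_i = (∂F_i/∂u) du + (∂F_i/∂v) dv.
  For the x component: f_1(F) = 4*v^2 - 6*v + 4; d F_1 = (0) du + (3) dv
  For the y component: f_2(F) = -4*v^2 - 3*v - 2; d F_2 = (0) du + (-4*v) dv
Combining and collecting du, dv coefficients:
  coeff of du: 0
  coeff of dv: 16*v^3 + 24*v^2 - 10*v + 12
F^* omega = (16*v^3 + 24*v^2 - 10*v + 12) dv.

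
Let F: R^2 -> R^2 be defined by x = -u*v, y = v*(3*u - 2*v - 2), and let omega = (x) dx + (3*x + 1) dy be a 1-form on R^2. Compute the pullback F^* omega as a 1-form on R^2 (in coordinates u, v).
F^* omega = (v*(-8*u*v + 3)) du + (-8*u^2*v + 12*u*v^2 + 6*u*v + 3*u - 4*v - 2) dv

Using F^*(f dg) = (f ∘ F) d(g ∘ F), substitute each coordinate x_i by F_i(u, v) in f_i, and replace dx_i by d F_i = (∂F_i/∂u) du + (∂F_i/∂v) dv.
  For the x component: f_1(F) = -u*v; d F_1 = (-v) du + (-u) dv
  For the y component: f_2(F) = -3*u*v + 1; d F_2 = (3*v) du + (3*u - 4*v - 2) dv
Combining and collecting du, dv coefficients:
  coeff of du: v*(-8*u*v + 3)
  coeff of dv: -8*u^2*v + 12*u*v^2 + 6*u*v + 3*u - 4*v - 2
F^* omega = (v*(-8*u*v + 3)) du + (-8*u^2*v + 12*u*v^2 + 6*u*v + 3*u - 4*v - 2) dv.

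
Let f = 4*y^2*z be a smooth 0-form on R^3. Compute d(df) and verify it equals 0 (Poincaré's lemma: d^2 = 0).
d(df) = 0

Step 1: df = sum_i (∂f/∂x_i) dx_i = (0) dx + (8*y*z) dy + (4*y^2) dz.
Step 2: Apply d again. Using the 1-form formula, the coefficient of dx ∧ dy in d(df) is ∂^2 f/∂x ∂y - ∂^2 f/∂y ∂x = (0) - (0) = 0 (equality of mixed partials for smooth f).
Similarly for dx ∧ dz and dy ∧ dz — all coefficients vanish. So d(df) = 0.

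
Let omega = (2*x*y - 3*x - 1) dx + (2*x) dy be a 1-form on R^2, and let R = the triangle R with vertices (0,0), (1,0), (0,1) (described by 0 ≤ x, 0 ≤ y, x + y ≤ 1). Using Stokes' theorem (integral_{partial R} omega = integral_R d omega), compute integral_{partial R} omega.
integral_(partial R) omega = 2/3

Stokes: integral_partial_R omega = integral_R d omega with d omega = (∂Q/∂x - ∂P/∂y) dx ∧ dy.
  ∂Q/∂x = 2
  ∂P/∂y = 2*x
  integrand = ∂Q/∂x - ∂P/∂y = 2 - 2*x.
Integrating over R: integral_0^1 integral_0^{1-x} (2 - 2*x) dy dx = 2/3.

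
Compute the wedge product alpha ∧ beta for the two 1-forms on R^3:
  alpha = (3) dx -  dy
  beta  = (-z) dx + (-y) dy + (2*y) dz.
alpha ∧ beta = (-3*y - z) dx ∧ dy + (6*y) dx ∧ dz + (-2*y) dy ∧ dz

Distribute the wedge, using dx_i ∧ dx_j = -dx_j ∧ dx_i and dx_i ∧ dx_i = 0. For each pair (i, j) with i < j, the coefficient of dx_i ∧ dx_j in alpha ∧ beta is (alpha_i * beta_j - alpha_j * beta_i). Collecting: alpha ∧ beta = (-3*y - z) dx ∧ dy + (6*y) dx ∧ dz + (-2*y) dy ∧ dz.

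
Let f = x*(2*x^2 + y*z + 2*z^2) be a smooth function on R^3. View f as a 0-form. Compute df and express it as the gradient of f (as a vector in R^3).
df = (6*x^2 + y*z + 2*z^2) dx + (x*z) dy + (x*(y + 4*z)) dz; grad f = (6*x^2 + y*z + 2*z^2, x*z, x*(y + 4*z))

For a 0-form f, d f = (∂f/∂x) dx + (∂f/∂y) dy + (∂f/∂z) dz. The components of the vector representation are exactly the entries of grad f in Cartesian coordinates:
  ∂f/∂x = 6*x^2 + y*z + 2*z^2
  ∂f/∂y = x*z
  ∂f/∂z = x*(y + 4*z).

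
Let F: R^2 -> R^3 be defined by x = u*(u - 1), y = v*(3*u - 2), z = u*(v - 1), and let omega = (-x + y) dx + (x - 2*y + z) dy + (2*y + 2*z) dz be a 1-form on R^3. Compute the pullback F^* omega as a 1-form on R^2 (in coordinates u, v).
F^* omega = (-2*u^3 + 9*u^2*v + 3*u^2 - 7*u*v^2 - 23*u*v + u + 8*v^2 + 6*v) du + (3*u^3 - 7*u^2*v - 10*u^2 + 18*u*v + 4*u - 8*v) dv

Using F^*(f dg) = (f ∘ F) d(g ∘ F), substitute each coordinate x_i by F_i(u, v) in f_i, and replace dx_i by d F_i = (∂F_i/∂u) du + (∂F_i/∂v) dv.
  For the x component: f_1(F) = -u^2 + 3*u*v + u - 2*v; d F_1 = (2*u - 1) du + (0) dv
  For the y component: f_2(F) = u^2 - 5*u*v - 2*u + 4*v; d F_2 = (3*v) du + (3*u - 2) dv
  For the z component: f_3(F) = 8*u*v - 2*u - 4*v; d F_3 = (v - 1) du + (u) dv
Combining and collecting du, dv coefficients:
  coeff of du: -2*u^3 + 9*u^2*v + 3*u^2 - 7*u*v^2 - 23*u*v + u + 8*v^2 + 6*v
  coeff of dv: 3*u^3 - 7*u^2*v - 10*u^2 + 18*u*v + 4*u - 8*v
F^* omega = (-2*u^3 + 9*u^2*v + 3*u^2 - 7*u*v^2 - 23*u*v + u + 8*v^2 + 6*v) du + (3*u^3 - 7*u^2*v - 10*u^2 + 18*u*v + 4*u - 8*v) dv.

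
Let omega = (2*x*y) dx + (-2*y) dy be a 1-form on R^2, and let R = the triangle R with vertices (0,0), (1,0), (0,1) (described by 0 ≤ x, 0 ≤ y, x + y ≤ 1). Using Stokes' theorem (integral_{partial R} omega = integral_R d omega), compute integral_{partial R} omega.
integral_(partial R) omega = -1/3

Stokes: integral_partial_R omega = integral_R d omega with d omega = (∂Q/∂x - ∂P/∂y) dx ∧ dy.
  ∂Q/∂x = 0
  ∂P/∂y = 2*x
  integrand = ∂Q/∂x - ∂P/∂y = -2*x.
Integrating over R: integral_0^1 integral_0^{1-x} (-2*x) dy dx = -1/3.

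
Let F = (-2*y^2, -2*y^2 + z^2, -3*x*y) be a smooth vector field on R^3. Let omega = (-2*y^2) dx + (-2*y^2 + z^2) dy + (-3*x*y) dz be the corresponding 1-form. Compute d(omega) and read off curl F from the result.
d(omega) = (-3*x - 2*z) dy ∧ dz + (3*y) dz ∧ dx + (4*y) dx ∧ dy; curl F = (-3*x - 2*z, 3*y, 4*y)

d omega = sum_{i<j} (∂f_j/∂x_i - ∂f_i/∂x_j) dx_i ∧ dx_j. Under the identification (dy ∧ dz, dz ∧ dx, dx ∧ dy) ↔ (e_x, e_y, e_z), the coefficients are exactly the components of curl F. Compute:
  ∂R/∂y - ∂Q/∂z = (-3*x) - (2*z) = -3*x - 2*z
  ∂P/∂z - ∂R/∂x = (0) - (-3*y) = 3*y
  ∂Q/∂x - ∂P/∂y = (0) - (-4*y) = 4*y.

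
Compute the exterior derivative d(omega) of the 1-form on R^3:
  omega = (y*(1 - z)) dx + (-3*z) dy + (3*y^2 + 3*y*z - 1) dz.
d(omega) = (z - 1) dx ∧ dy + (y) dx ∧ dz + (6*y + 3*z + 3) dy ∧ dz

For a 1-form omega = sum_i f_i dx_i, the exterior derivative is
  d(omega) = sum_{i < j} (∂f_j/∂x_i - ∂f_i/∂x_j) dx_i ∧ dx_j.
  coefficient of dx ∧ dy: ∂f_2/∂x - ∂f_1/∂y = ∂(-3*z)/∂x - ∂(y*(1 - z))/∂y = z - 1
  coefficient of dx ∧ dz: ∂f_3/∂x - ∂f_1/∂z = ∂(3*y^2 + 3*y*z - 1)/∂x - ∂(y*(1 - z))/∂z = y
  coefficient of dy ∧ dz: ∂f_3/∂y - ∂f_2/∂z = ∂(3*y^2 + 3*y*z - 1)/∂y - ∂(-3*z)/∂z = 6*y + 3*z + 3
Assembling: d(omega) = (z - 1) dx ∧ dy + (y) dx ∧ dz + (6*y + 3*z + 3) dy ∧ dz.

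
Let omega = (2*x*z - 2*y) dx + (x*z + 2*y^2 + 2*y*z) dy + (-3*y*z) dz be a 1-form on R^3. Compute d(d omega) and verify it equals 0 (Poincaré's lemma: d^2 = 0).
d(d omega) = 0

Step 1: d omega = sum_{i<j} (∂f_j/∂x_i - ∂f_i/∂x_j) dx_i ∧ dx_j:
  coeff of dx ∧ dy: z + 2
  coeff of dx ∧ dz: -2*x
  coeff of dy ∧ dz: -x - 2*y - 3*z
Step 2: Apply d again to each 2-form coefficient. The only possible 3-form in R^3 is dx ∧ dy ∧ dz, with coefficient
  ∂(coeff of dy∧dz)/∂x - ∂(coeff of dx∧dz)/∂y + ∂(coeff of dx∧dy)/∂z
  = ∂/∂x (-x - 2*y - 3*z) - ∂/∂y (-2*x) + ∂/∂z (z + 2).
Each of these terms simplifies to sums of mixed partials that cancel in pairs. The result is 0 (by equality of mixed partials for smooth functions — Schwarz / Clairaut).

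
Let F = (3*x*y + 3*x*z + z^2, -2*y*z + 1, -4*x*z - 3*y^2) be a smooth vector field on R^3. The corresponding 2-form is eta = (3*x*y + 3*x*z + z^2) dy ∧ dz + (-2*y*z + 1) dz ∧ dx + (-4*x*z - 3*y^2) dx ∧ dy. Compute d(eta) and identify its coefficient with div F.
d(eta) = (-4*x + 3*y + z) dx ∧ dy ∧ dz; div F = -4*x + 3*y + z

For a 2-form in R^3 of the form above, applying d gives a 3-form with coefficient ∂P/∂x + ∂Q/∂y + ∂R/∂z:
  ∂P/∂x = 3*y + 3*z
  ∂Q/∂y = -2*z
  ∂R/∂z = -4*x
Sum = -4*x + 3*y + z, which is exactly div F.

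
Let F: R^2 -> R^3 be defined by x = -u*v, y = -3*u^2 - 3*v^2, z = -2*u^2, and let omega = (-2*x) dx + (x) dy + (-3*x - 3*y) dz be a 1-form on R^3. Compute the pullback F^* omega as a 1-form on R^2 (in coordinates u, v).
F^* omega = (2*u*(-18*u^2 - 3*u*v - 19*v^2)) du + (2*u*v*(-u + 3*v)) dv

Using F^*(f dg) = (f ∘ F) d(g ∘ F), substitute each coordinate x_i by F_i(u, v) in f_i, and replace dx_i by d F_i = (∂F_i/∂u) du + (∂F_i/∂v) dv.
  For the x component: f_1(F) = 2*u*v; d F_1 = (-v) du + (-u) dv
  For the y component: f_2(F) = -u*v; d F_2 = (-6*u) du + (-6*v) dv
  For the z component: f_3(F) = 9*u^2 + 3*u*v + 9*v^2; d F_3 = (-4*u) du + (0) dv
Combining and collecting du, dv coefficients:
  coeff of du: 2*u*(-18*u^2 - 3*u*v - 19*v^2)
  coeff of dv: 2*u*v*(-u + 3*v)
F^* omega = (2*u*(-18*u^2 - 3*u*v - 19*v^2)) du + (2*u*v*(-u + 3*v)) dv.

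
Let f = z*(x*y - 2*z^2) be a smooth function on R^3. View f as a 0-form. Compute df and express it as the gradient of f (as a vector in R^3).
df = (y*z) dx + (x*z) dy + (x*y - 6*z^2) dz; grad f = (y*z, x*z, x*y - 6*z^2)

For a 0-form f, d f = (∂f/∂x) dx + (∂f/∂y) dy + (∂f/∂z) dz. The components of the vector representation are exactly the entries of grad f in Cartesian coordinates:
  ∂f/∂x = y*z
  ∂f/∂y = x*z
  ∂f/∂z = x*y - 6*z^2.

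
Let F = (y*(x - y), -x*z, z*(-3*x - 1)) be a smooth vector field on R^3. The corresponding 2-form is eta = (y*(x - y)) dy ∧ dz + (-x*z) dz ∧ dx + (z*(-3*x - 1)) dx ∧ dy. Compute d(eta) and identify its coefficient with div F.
d(eta) = (-3*x + y - 1) dx ∧ dy ∧ dz; div F = -3*x + y - 1

For a 2-form in R^3 of the form above, applying d gives a 3-form with coefficient ∂P/∂x + ∂Q/∂y + ∂R/∂z:
  ∂P/∂x = y
  ∂Q/∂y = 0
  ∂R/∂z = -3*x - 1
Sum = -3*x + y - 1, which is exactly div F.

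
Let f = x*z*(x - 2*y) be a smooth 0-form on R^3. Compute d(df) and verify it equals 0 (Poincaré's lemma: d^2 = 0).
d(df) = 0

Step 1: df = sum_i (∂f/∂x_i) dx_i = (2*z*(x - y)) dx + (-2*x*z) dy + (x*(x - 2*y)) dz.
Step 2: Apply d again. Using the 1-form formula, the coefficient of dx ∧ dy in d(df) is ∂^2 f/∂x ∂y - ∂^2 f/∂y ∂x = (-2*z) - (-2*z) = 0 (equality of mixed partials for smooth f).
Similarly for dx ∧ dz and dy ∧ dz — all coefficients vanish. So d(df) = 0.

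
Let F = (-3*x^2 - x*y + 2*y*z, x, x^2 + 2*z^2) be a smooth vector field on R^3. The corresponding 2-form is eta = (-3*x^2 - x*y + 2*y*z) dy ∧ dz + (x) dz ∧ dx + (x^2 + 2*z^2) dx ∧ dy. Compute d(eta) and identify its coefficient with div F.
d(eta) = (-6*x - y + 4*z) dx ∧ dy ∧ dz; div F = -6*x - y + 4*z

For a 2-form in R^3 of the form above, applying d gives a 3-form with coefficient ∂P/∂x + ∂Q/∂y + ∂R/∂z:
  ∂P/∂x = -6*x - y
  ∂Q/∂y = 0
  ∂R/∂z = 4*z
Sum = -6*x - y + 4*z, which is exactly div F.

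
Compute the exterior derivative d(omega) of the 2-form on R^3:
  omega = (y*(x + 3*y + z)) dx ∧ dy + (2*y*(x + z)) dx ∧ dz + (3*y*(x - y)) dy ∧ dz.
d(omega) = (-2*x + 4*y - 2*z) dx ∧ dy ∧ dz

For a 2-form omega = sum_{i<j} g_{ij} dx_i ∧ dx_j, the exterior derivative is
  d(omega) = sum_{i<j} d(g_{ij}) ∧ dx_i ∧ dx_j = sum_{i<j, k} (∂g_{ij}/∂x_k) dx_k ∧ dx_i ∧ dx_j.
Expand each term, using dx_k ∧ dx_i ∧ dx_j = sgn(permutation) dx_{(a)} ∧ dx_{(b)} ∧ dx_{(c)} with (a < b < c) sorted:
  d(y*(x + 3*y + z)) includes (∂/∂z)(y*(x + 3*y + z)) dz = (y) dz, which multiplied by dx ∧ dy gives (y) dx ∧ dy ∧ dz
  d(2*y*(x + z)) includes (∂/∂y)(2*y*(x + z)) dy = (2*x + 2*z) dy, which multiplied by dx ∧ dz gives (-2*x - 2*z) dx ∧ dy ∧ dz
  d(3*y*(x - y)) includes (∂/∂x)(3*y*(x - y)) dx = (3*y) dx, which multiplied by dy ∧ dz gives (3*y) dx ∧ dy ∧ dz
Collecting like 3-forms: d(omega) = (-2*x + 4*y - 2*z) dx ∧ dy ∧ dz.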